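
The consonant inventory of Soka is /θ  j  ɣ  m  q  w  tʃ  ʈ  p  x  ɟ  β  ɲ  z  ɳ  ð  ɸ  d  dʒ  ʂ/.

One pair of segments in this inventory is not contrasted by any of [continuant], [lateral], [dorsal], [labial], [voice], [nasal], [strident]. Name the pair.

On the given features, /ɣ/ and /j/ have an identical profile: [+continuant], [−lateral], [+dorsal], [−labial], [+voice], [−nasal], [−strident]. No other two segments in the inventory coincide on all 7 features. (They do differ in [sonorant] and [back], which are not among the given features.)

ɣ, j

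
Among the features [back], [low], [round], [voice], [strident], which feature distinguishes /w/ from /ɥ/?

/w/ is the labial-velar glide and /ɥ/ is the labial-palatal glide. Both are [-low], [+round], [+voice], [-strident]. /w/ is [+back] while /ɥ/ is [-back], so the distinguishing feature is [back].

[back]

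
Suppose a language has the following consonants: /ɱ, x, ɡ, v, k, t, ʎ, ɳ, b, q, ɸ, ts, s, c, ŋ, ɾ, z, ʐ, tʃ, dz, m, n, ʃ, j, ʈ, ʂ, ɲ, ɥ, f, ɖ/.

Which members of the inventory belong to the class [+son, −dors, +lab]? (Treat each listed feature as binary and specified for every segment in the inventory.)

First, the [+sonorant] segments are /ɱ, ʎ, ɳ, ŋ, ɾ, m, n, j, ɲ, ɥ/.
Among these, [−dorsal] gives /ɱ, ɳ, ɾ, m, n/.
Then [+labial] leaves /ɱ, m/.

ɱ, m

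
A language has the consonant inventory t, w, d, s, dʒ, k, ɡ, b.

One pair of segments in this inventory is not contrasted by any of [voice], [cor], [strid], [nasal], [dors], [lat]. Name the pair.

/w/ (labial-velar glide) and /ɡ/ (voiced velar stop) are both [+voice], [−coronal], [−strident], [−nasal], [+dorsal], [−lateral], so none of the listed features separates them. (They do differ in [sonorant], [continuant], [labial] and [round], which are not among the given features.) Every other pair in the inventory differs on at least one listed feature.

w, ɡ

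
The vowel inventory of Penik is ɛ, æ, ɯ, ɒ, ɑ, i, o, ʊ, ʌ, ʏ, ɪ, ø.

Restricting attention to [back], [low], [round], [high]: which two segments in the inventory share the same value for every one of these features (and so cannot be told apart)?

On the given features, /ɪ/ and /i/ have an identical profile: [−back], [−low], [−round], [+high]. No other two segments in the inventory coincide on all 4 features. (They do differ in [tense], which is not among the given features.)

ɪ, i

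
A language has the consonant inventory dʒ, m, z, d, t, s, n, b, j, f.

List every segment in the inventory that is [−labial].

dʒ, z, d, t, s, n, j

The feature [labial] marks segments articulated with one or both lips. In this inventory /dʒ, z, d, t, s, n, j/ lack that property, so they are [−labial]; /m, b, f/ are [+labial].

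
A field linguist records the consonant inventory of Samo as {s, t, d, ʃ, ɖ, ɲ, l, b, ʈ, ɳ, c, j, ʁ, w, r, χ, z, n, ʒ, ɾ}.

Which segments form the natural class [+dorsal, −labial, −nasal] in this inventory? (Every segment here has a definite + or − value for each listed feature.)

The [+dorsal] segments are /ɲ, c, j, ʁ, w, χ/.
Intersecting with [−labial] gives /ɲ, c, j, ʁ, χ/.
Intersecting with [−nasal] leaves /c, j, ʁ, χ/.

c, j, ʁ, χ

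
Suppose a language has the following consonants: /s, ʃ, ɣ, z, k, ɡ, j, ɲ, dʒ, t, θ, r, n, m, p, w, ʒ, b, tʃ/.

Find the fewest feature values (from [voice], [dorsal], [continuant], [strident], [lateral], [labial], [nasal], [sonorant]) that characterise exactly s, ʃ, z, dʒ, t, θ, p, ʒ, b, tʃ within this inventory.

The class [−sonorant], [−dorsal] has exactly /s, ʃ, z, dʒ, t, θ, p, ʒ, b, tʃ/ as its extension in this inventory. No smaller conjunction from the listed features achieves this: [−dorsal] alone would also admit /r, n, m/; [−sonorant] alone would also admit /ɣ, k, ɡ/; and checking the remaining single features turns up none with this extension.

[−sonorant, −dorsal]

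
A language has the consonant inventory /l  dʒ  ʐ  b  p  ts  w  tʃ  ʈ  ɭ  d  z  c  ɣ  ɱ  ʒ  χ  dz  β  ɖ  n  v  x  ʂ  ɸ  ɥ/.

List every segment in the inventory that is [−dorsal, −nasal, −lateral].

dʒ, ʐ, b, p, ts, tʃ, ʈ, d, z, ʒ, dz, β, ɖ, v, ʂ, ɸ

Checking each segment against [−dorsal], [−nasal], [−lateral]: /dʒ/ (voiced postalveolar affricate), /ʐ/ (voiced retroflex fricative), /b/ (voiced bilabial stop), /p/ (voiceless bilabial stop), /ts/ (voiceless alveolar affricate), /tʃ/ (voiceless postalveolar affricate), among others, satisfy every feature; every other segment in the inventory fails at least one.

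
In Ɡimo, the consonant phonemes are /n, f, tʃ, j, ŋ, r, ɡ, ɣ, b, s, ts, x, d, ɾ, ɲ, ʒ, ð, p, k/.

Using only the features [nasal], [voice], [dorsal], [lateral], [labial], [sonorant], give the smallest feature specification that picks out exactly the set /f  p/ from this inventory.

[−voice, +labial]

The class [−voice], [+labial] has exactly /f, p/ as its extension in this inventory. No smaller conjunction from the listed features achieves this: [+labial] alone would also admit /b/; [−voice] alone would also admit /tʃ, s, ts, x, …/; and checking the remaining single features turns up none with this extension.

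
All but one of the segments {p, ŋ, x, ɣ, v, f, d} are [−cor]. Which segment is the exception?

d

/x, f, p, ɣ, ŋ, v/ are all [−coronal]; /d/ (voiced alveolar stop) is [+coronal].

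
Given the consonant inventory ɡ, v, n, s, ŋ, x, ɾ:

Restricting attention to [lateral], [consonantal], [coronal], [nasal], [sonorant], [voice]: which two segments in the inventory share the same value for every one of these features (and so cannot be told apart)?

/ɡ/ (voiced velar stop) and /v/ (voiced labiodental fricative) are both [-lateral], [+consonantal], [-coronal], [-nasal], [-sonorant], [+voice], so none of the listed features separates them. (They do differ in [continuant], [labial] and [dorsal], which are not among the given features.) Every other pair in the inventory differs on at least one listed feature.

ɡ, v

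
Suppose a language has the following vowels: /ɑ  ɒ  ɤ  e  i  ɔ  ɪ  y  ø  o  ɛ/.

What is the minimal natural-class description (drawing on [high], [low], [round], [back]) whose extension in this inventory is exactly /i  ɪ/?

[+high, −round]

The class [+high], [−round] has exactly /i, ɪ/ as its extension in this inventory. No smaller conjunction from the listed features achieves this: [−round] alone would also admit /ɑ, ɤ, e, ɛ/; [+high] alone would also admit /y/; and checking the remaining single features turns up none with this extension.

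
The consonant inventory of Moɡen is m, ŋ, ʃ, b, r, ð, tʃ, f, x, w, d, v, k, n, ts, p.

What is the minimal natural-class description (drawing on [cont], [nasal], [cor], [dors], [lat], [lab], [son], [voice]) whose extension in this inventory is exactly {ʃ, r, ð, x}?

/ʃ, r, ð, x/ are all [+continuant], [−labial], and no other segment in the inventory matches both values. Dropping any one of them over-generates: [−labial] alone would also admit /ŋ, tʃ, d, k, …/; [+continuant] alone would also admit /f, w, v/. No other single listed feature picks out exactly this set either, so fewer than two features will not do.

[+cont, −lab]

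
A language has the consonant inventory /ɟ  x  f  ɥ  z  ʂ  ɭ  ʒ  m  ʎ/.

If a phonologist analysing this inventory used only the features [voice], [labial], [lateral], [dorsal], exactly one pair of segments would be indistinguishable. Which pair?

ʒ, z

Both /ʒ/ and /z/ are [+voice], [−labial], [−lateral], [−dorsal]. Since the list omits [anterior] and [distributed] — which do distinguish the voiced postalveolar fricative from the voiced alveolar fricative — this pair collapses; all other pairs remain distinct.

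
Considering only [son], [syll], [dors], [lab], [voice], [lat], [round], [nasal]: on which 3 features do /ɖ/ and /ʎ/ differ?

The two segments share [−syllabic], [−labial], [+voice], [−round], [−nasal]. The only features from the list on which they differ: /ɖ/ is [−sonorant] while /ʎ/ is [+sonorant]; /ɖ/ is [−lateral] while /ʎ/ is [+lateral]; /ɖ/ is [−dorsal] while /ʎ/ is [+dorsal].

[sonorant], [lateral], [dorsal]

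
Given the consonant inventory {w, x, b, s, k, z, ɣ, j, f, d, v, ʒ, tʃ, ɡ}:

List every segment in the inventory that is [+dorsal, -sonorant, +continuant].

x, ɣ

Eliminate segments failing any feature: /w, j/ are [+sonorant]; /b, s, z, f, d, v, ʒ, tʃ/ are [-dorsal]; /k, ɡ/ are [-continuant]. The remaining /x, ɣ/ satisfy [+dorsal], [-sonorant], [+continuant].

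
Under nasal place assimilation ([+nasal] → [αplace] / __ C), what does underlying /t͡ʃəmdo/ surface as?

In /t͡ʃəmdo/, the nasal /m/ precedes /d/, which is [+coronal]. The nasal assimilates in place, becoming the [+coronal] nasal /n/. The surface form is [t͡ʃəndo].

[t͡ʃəndo]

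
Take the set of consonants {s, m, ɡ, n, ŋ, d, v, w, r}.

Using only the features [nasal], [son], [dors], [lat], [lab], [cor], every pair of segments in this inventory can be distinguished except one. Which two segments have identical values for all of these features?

s, d

Both /s/ and /d/ are [−nasal], [−sonorant], [−dorsal], [−lateral], [−labial], [+coronal]. Since the list omits [voice], [continuant] and [strident] — which do distinguish the voiceless alveolar fricative from the voiced alveolar stop — this pair collapses; all other pairs remain distinct.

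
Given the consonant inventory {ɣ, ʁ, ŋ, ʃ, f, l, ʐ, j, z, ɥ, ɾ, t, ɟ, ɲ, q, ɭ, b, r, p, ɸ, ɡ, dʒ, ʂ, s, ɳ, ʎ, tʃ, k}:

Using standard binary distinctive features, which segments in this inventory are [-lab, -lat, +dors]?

Among the inventory, the [-labial] segments are /ɣ, ʁ, ŋ, ʃ, l, ʐ, j, z, ɾ, t, ɟ, ɲ, q, ɭ, r, ɡ, dʒ, ʂ, s, ɳ, ʎ, tʃ, k/.
Within that set, [-lateral] gives /ɣ, ʁ, ŋ, ʃ, ʐ, j, z, ɾ, t, ɟ, ɲ, q, r, ɡ, dʒ, ʂ, s, ɳ, tʃ, k/.
Among these, [+dorsal] leaves /ɣ, ʁ, ŋ, j, ɟ, ɲ, q, ɡ, k/.

ɣ, ʁ, ŋ, j, ɟ, ɲ, q, ɡ, k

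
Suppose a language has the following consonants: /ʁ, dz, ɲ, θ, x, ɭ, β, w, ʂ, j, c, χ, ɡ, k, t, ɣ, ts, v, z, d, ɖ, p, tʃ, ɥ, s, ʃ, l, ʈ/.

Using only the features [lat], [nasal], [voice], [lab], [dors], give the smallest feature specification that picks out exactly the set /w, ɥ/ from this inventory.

[+lab, +dors]

The class [+labial], [+dorsal] has exactly /w, ɥ/ as its extension in this inventory. No smaller conjunction from the listed features achieves this: [+dorsal] alone would also admit /ʁ, ɲ, x, j, …/; [+labial] alone would also admit /β, v, p/; and checking the remaining single features turns up none with this extension.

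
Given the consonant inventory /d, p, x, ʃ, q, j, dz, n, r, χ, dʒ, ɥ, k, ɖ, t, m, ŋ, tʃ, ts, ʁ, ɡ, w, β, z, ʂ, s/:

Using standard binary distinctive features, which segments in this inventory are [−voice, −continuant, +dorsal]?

Eliminate segments failing any feature: /d, j, dz, n, r, dʒ, ɥ, ɖ, m, ŋ, ʁ, ɡ, w, β, z/ are [+voice]; /p, t, tʃ, ts/ are [−dorsal]; /x, ʃ, χ, ʂ, s/ are [+continuant]. The remaining /q, k/ satisfy [−voice], [−continuant], [+dorsal].

q, k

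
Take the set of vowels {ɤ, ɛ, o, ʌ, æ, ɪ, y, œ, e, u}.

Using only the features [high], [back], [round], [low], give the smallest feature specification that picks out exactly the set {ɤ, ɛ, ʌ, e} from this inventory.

/ɤ, ɛ, ʌ, e/ are all [−high], [−low], [−round], and no other segment in the inventory matches all three values. Dropping any one of them over-generates: [−low, −round] alone would also admit /ɪ/; [−high, −round] alone would also admit /æ/; [−high, −low] alone would also admit /o, œ/. No other combination of two listed features picks out exactly this set either, so fewer than three features will not do.

[−high, −low, −round]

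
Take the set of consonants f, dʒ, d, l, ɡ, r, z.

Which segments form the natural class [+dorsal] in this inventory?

The [+dorsal] segments here are /ɡ/; the remaining /f, dʒ, d, l, r, z/ are [-dorsal].

ɡ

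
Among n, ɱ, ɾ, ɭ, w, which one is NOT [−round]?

/w/ is the labial-velar glide, which is [+round]; the rest — /ɾ, n, ɭ, ɱ/ — are [−round].

w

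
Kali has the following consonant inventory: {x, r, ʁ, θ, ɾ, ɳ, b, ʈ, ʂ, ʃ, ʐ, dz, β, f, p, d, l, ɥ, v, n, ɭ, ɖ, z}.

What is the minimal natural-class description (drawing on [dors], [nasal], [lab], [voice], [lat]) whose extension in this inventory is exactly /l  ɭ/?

Every target segment is [+lateral] and no other inventory member is, so one feature is enough.

[+lat]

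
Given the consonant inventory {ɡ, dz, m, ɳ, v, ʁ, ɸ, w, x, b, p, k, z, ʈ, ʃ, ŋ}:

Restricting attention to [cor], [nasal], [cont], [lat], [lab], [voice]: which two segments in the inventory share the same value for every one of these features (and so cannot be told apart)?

/w/ (labial-velar glide) and /v/ (voiced labiodental fricative) are both [−coronal], [−nasal], [+continuant], [−lateral], [+labial], [+voice], so none of the listed features separates them. (They do differ in [sonorant], [round] and [dorsal], which are not among the given features.) Every other pair in the inventory differs on at least one listed feature.

w, v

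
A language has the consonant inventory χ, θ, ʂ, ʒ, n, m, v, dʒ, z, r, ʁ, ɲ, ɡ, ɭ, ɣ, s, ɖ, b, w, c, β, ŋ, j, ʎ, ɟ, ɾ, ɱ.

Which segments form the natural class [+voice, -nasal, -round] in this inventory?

Checking each segment against [+voice], [-nasal], [-round]: /ʒ/ (voiced postalveolar fricative), /v/ (voiced labiodental fricative), /dʒ/ (voiced postalveolar affricate), /z/ (voiced alveolar fricative), /r/ (alveolar trill), /ʁ/ (voiced uvular fricative), among others, satisfy every feature; every other segment in the inventory fails at least one.

ʒ, v, dʒ, z, r, ʁ, ɡ, ɭ, ɣ, ɖ, b, β, j, ʎ, ɟ, ɾ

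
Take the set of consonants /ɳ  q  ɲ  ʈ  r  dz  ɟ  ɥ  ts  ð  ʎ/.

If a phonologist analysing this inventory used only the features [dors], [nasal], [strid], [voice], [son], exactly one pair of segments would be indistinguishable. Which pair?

ɥ, ʎ

/ɥ/ (labial-palatal glide) and /ʎ/ (palatal lateral approximant) are both [+dorsal], [−nasal], [−strident], [+voice], [+sonorant], so none of the listed features separates them. (They do differ in [lateral], [labial] and [round], which are not among the given features.) Every other pair in the inventory differs on at least one listed feature.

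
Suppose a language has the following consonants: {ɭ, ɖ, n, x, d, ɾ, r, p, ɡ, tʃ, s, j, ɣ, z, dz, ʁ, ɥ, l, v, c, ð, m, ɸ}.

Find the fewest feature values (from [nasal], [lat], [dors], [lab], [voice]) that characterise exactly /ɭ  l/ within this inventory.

[+lat]

The target set is precisely the extension of [+lateral] in this inventory.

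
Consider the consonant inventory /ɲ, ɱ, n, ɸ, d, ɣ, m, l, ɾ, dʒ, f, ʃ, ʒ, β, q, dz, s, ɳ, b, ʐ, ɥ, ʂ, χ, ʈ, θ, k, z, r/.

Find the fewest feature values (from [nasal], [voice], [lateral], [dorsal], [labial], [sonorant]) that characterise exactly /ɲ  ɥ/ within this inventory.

Every target segment is [+sonorant], [+dorsal]; each remaining inventory member fails at least one of these. Each conjunct is needed — [+dorsal] alone would also admit /ɣ, q, χ, k/; [+sonorant] alone would also admit /ɱ, n, m, l, …/ — and no other single listed feature has exactly this extension, so two is the minimum.

[+sonorant, +dorsal]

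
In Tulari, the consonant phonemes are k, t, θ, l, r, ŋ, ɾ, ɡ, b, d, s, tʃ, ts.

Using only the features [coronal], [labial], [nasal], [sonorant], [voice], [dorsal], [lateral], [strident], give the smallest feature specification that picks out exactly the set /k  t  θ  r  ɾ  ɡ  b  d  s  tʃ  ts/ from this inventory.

Every target segment is [−nasal], [−lateral]; each remaining inventory member fails at least one of these. Each conjunct is needed — [−lateral] alone would also admit /ŋ/; [−nasal] alone would also admit /l/ — and no other single listed feature has exactly this extension, so two is the minimum.

[−nasal, −lateral]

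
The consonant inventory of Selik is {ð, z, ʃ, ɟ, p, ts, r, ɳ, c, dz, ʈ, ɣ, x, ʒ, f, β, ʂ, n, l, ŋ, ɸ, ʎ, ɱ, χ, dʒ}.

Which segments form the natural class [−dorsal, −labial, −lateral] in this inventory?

ð, z, ʃ, ts, r, ɳ, dz, ʈ, ʒ, ʂ, n, dʒ

First, the [−dorsal] segments are /ð, z, ʃ, p, ts, r, ɳ, dz, ʈ, ʒ, f, β, ʂ, n, l, ɸ, ɱ, dʒ/.
Then [−labial] gives /ð, z, ʃ, ts, r, ɳ, dz, ʈ, ʒ, ʂ, n, l, dʒ/.
Intersecting with [−lateral] leaves /ð, z, ʃ, ts, r, ɳ, dz, ʈ, ʒ, ʂ, n, dʒ/.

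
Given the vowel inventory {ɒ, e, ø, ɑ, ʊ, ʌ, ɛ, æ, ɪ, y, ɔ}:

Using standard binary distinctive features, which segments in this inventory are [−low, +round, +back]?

Eliminate segments failing any feature: /ɒ, ɑ, æ/ are [+low]; /e, ʌ, ɛ, ɪ/ are [−round]; /ø, y/ are [−back]. The remaining /ʊ, ɔ/ satisfy [−low], [+round], [+back].

ʊ, ɔ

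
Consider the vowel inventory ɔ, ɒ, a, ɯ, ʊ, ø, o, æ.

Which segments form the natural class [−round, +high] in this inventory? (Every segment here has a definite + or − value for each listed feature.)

ɯ

First, the [−round] segments are /a, ɯ, æ/.
Intersecting with [+high] leaves /ɯ/.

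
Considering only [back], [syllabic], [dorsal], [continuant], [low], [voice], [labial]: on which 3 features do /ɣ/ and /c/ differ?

/ɣ/ (voiced velar fricative) and /c/ (voiceless palatal stop) agree on [−syllabic], [+dorsal], [−low], [−labial]. They differ on [voice] (/ɣ/ [+], /c/ [−]), [continuant] (/ɣ/ [+], /c/ [−]), [back] (/ɣ/ [+], /c/ [−]).

[voice], [continuant], [back]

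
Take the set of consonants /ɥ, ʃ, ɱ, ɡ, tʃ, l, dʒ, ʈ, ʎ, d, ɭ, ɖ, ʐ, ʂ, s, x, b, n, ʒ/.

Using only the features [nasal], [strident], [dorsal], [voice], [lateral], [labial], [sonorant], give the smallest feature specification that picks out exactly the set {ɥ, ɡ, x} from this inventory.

[−lateral, +dorsal]

/ɥ, ɡ, x/ are all [−lateral], [+dorsal], and no other segment in the inventory matches both values. Dropping any one of them over-generates: [+dorsal] alone would also admit /ʎ/; [−lateral] alone would also admit /ʃ, ɱ, tʃ, dʒ, …/. No other single listed feature picks out exactly this set either, so fewer than two features will not do.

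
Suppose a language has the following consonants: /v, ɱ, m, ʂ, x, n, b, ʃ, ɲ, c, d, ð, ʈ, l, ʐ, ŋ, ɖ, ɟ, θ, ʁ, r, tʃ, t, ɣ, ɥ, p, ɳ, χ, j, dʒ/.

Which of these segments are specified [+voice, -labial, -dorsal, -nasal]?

d, ð, l, ʐ, ɖ, r, dʒ

Eliminate segments failing any feature: /v, ɱ, m, b, ɥ/ are [+labial]; /ʂ, x, ʃ, c, ʈ, θ, tʃ, t, p, χ/ are [-voice]; /n, ɳ/ are [+nasal]; /ɲ, ŋ, ɟ, ʁ, ɣ, j/ are [+dorsal]. The remaining /d, ð, l, ʐ, ɖ, r, dʒ/ satisfy [+voice], [-labial], [-dorsal], [-nasal].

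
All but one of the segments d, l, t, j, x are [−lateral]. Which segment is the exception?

Every segment except /l/ is [−lateral]. /l/ (alveolar lateral approximant) is [+lateral], so it is the exception.

l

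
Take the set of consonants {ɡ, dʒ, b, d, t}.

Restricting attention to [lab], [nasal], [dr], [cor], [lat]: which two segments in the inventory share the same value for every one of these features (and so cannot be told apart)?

/t/ (voiceless alveolar stop) and /d/ (voiced alveolar stop) are both [−labial], [−nasal], [−delayed release], [+coronal], [−lateral], so none of the listed features separates them. (They do differ in [voice], which is not among the given features.) Every other pair in the inventory differs on at least one listed feature.

t, d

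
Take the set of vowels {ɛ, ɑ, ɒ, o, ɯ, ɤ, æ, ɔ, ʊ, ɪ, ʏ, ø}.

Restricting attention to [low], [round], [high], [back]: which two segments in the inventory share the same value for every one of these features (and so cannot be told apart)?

On the given features, /o/ and /ɔ/ have an identical profile: [-low], [+round], [-high], [+back]. No other two segments in the inventory coincide on all 4 features. (They do differ in [tense], which is not among the given features.)

o, ɔ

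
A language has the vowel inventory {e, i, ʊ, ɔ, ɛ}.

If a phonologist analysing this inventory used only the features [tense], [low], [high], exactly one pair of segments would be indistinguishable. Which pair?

ɔ, ɛ

/ɔ/ (mid back rounded lax vowel) and /ɛ/ (mid front unrounded lax vowel) are both [-tense], [-low], [-high], so none of the listed features separates them. (They do differ in [labial], [round] and [back], which are not among the given features.) Every other pair in the inventory differs on at least one listed feature.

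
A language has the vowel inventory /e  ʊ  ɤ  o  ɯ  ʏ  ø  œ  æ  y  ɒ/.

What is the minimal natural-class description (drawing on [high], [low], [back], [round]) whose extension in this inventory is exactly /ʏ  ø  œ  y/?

/ʏ, ø, œ, y/ are all [−back], [+round], and no other segment in the inventory matches both values. Dropping any one of them over-generates: [+round] alone would also admit /ʊ, o, ɒ/; [−back] alone would also admit /e, æ/. No other single listed feature picks out exactly this set either, so fewer than two features will not do.

[−back, +round]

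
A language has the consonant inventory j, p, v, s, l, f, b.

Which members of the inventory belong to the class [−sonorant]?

p, v, s, f, b

The feature [sonorant] marks segments produced without turbulent airflow (nasals, liquids, glides, vowels). In this inventory /p, v, s, f, b/ lack that property, so they are [−sonorant]; /j, l/ are [+sonorant].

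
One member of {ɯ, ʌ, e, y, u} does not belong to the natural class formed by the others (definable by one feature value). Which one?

ʌ

[tense] groups all but one: /y, ɯ, u, e/ share [+tense] while /ʌ/ (mid back unrounded lax vowel) alone is [−tense]. Removing any other segment would not leave a single-feature class that excludes it.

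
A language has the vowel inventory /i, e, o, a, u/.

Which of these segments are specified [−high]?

The feature [high] marks segments produced with the tongue body raised. In this inventory /e, o, a/ lack that property, so they are [−high]; /i, u/ are [+high].

e, o, a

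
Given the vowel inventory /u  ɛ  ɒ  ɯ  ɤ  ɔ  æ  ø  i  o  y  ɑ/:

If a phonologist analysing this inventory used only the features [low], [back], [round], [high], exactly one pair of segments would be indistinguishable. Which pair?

/o/ (mid back rounded tense vowel) and /ɔ/ (mid back rounded lax vowel) are both [−low], [+back], [+round], [−high], so none of the listed features separates them. (They do differ in [tense], which is not among the given features.) Every other pair in the inventory differs on at least one listed feature.

o, ɔ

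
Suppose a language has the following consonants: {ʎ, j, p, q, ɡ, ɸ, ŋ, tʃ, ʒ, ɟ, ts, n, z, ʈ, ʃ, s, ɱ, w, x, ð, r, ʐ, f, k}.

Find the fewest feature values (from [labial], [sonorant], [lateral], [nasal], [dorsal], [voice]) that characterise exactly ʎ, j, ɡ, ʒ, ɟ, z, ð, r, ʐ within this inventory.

[+voice, -nasal, -labial]

Every target segment is [+voice], [-nasal], [-labial]; each remaining inventory member fails at least one of these. Each conjunct is needed — [-nasal, -labial] alone would also admit /q, tʃ, ts, ʈ, …/; [+voice, -labial] alone would also admit /ŋ, n/; [+voice, -nasal] alone would also admit /w/ — and no other combination of two listed features has exactly this extension, so three is the minimum.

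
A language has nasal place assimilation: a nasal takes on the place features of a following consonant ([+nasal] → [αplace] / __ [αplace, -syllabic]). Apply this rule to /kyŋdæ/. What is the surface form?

[kyndæ]

/ŋ/ sits before the [+coronal] consonant /d/, so it takes on [+coronal] and surfaces as /n/. The rest of the form is unaffected: [kyndæ].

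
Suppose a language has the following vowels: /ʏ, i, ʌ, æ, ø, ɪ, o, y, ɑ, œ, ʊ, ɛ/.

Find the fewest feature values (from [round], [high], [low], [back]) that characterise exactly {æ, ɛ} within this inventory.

[−high, −back, −round]

The class [−high], [−back], [−round] has exactly /æ, ɛ/ as its extension in this inventory. No smaller conjunction from the listed features achieves this: [−back, −round] alone would also admit /i, ɪ/; [−high, −round] alone would also admit /ʌ, ɑ/; [−high, −back] alone would also admit /ø, œ/; and checking the remaining two-feature bundles turns up none with this extension.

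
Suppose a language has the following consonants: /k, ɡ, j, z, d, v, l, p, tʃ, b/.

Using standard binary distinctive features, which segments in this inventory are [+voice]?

The feature [voice] marks segments produced with vocal-fold vibration. In this inventory /ɡ, j, z, d, v, l, b/ have that property, so they are [+voice]; /k, p, tʃ/ are [−voice].

ɡ, j, z, d, v, l, b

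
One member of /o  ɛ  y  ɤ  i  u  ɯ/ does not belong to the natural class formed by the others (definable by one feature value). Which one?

[tense] groups all but one: /o, ɤ, y, u, ɯ, i/ share [+tense] while /ɛ/ (mid front unrounded lax vowel) alone is [-tense]. Removing any other segment would not leave a single-feature class that excludes it.

ɛ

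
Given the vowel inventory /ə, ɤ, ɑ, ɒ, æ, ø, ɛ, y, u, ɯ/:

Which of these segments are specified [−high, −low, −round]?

Checking each segment against [−high], [−low], [−round]: /ə/ (mid central vowel (schwa)), /ɤ/ (mid back unrounded tense vowel), /ɛ/ (mid front unrounded lax vowel) satisfy every feature; every other segment in the inventory fails at least one.

ə, ɤ, ɛ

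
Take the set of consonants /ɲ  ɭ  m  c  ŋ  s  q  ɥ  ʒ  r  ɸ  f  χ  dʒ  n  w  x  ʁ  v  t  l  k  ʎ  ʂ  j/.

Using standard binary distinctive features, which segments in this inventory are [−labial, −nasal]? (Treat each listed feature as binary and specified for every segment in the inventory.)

Among the inventory, the [−labial] segments are /ɲ, ɭ, c, ŋ, s, q, ʒ, r, χ, dʒ, n, x, ʁ, t, l, k, ʎ, ʂ, j/.
Within that set, [−nasal] leaves /ɭ, c, s, q, ʒ, r, χ, dʒ, x, ʁ, t, l, k, ʎ, ʂ, j/.

ɭ, c, s, q, ʒ, r, χ, dʒ, x, ʁ, t, l, k, ʎ, ʂ, j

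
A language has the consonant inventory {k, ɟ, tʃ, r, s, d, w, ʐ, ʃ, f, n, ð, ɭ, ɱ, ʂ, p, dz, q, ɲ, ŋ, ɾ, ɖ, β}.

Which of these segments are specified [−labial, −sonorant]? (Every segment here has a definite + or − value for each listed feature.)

k, ɟ, tʃ, s, d, ʐ, ʃ, ð, ʂ, dz, q, ɖ

Eliminate segments failing any feature: /r, n, ɭ, ɲ, ŋ, ɾ/ are [+sonorant]; /w, f, ɱ, p, β/ are [+labial]. The remaining /k, ɟ, tʃ, s, d, ʐ, ʃ, ð, ʂ, dz, q, ɖ/ satisfy [−labial], [−sonorant].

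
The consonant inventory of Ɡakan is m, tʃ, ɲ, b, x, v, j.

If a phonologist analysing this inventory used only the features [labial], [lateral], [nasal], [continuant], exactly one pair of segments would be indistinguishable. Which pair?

/j/ (palatal glide) and /x/ (voiceless velar fricative) are both [-labial], [-lateral], [-nasal], [+continuant], so none of the listed features separates them. (They do differ in [sonorant], [voice] and [back], which are not among the given features.) Every other pair in the inventory differs on at least one listed feature.

j, x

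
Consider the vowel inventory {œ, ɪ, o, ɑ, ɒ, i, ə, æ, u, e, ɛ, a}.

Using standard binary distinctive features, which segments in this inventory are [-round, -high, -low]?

Among the inventory, the [-round] segments are /ɪ, ɑ, i, ə, æ, e, ɛ, a/.
Of those, [-high] gives /ɑ, ə, æ, e, ɛ, a/.
Of those, [-low] leaves /ə, e, ɛ/.

ə, e, ɛ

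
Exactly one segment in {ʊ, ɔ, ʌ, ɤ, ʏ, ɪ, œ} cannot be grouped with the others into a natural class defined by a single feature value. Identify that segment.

/ɪ, ʊ, ʏ, ɔ, œ, ʌ/ are all [-tense], but /ɤ/ (mid back unrounded tense vowel) is [+tense]. No other single segment can be removed to leave a set sharing one feature value that the removed segment lacks, so /ɤ/ is the odd one out.

ɤ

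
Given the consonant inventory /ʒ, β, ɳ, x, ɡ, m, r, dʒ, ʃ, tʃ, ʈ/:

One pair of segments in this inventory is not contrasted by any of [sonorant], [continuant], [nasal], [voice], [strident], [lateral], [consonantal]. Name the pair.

m, ɳ

Both /m/ and /ɳ/ are [+sonorant], [-continuant], [+nasal], [+voice], [-strident], [-lateral], [+consonantal]. Since the list omits [labial] and [coronal] — which do distinguish the bilabial nasal from the retroflex nasal — this pair collapses; all other pairs remain distinct.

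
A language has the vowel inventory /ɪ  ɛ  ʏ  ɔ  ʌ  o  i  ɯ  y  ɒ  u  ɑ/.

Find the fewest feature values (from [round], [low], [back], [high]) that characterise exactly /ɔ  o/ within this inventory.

/ɔ, o/ are all [−high], [−low], [+round], and no other segment in the inventory matches all three values. Dropping any one of them over-generates: [−low, +round] alone would also admit /ʏ, y, u/; [−high, +round] alone would also admit /ɒ/; [−high, −low] alone would also admit /ɛ, ʌ/. No other combination of two listed features picks out exactly this set either, so fewer than three features will not do.

[−high, −low, +round]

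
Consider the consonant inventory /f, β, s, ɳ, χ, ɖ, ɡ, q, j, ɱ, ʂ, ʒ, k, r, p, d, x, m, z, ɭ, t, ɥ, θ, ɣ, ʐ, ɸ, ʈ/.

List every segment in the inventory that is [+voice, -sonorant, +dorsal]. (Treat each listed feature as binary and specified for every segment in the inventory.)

Eliminate segments failing any feature: /f, s, χ, q, ʂ, k, p, x, t, θ, ɸ, ʈ/ are [-voice]; /β, ɖ, ʒ, d, z, ʐ/ are [-dorsal]; /ɳ, j, ɱ, r, m, ɭ, ɥ/ are [+sonorant]. The remaining /ɡ, ɣ/ satisfy [+voice], [-sonorant], [+dorsal].

ɡ, ɣ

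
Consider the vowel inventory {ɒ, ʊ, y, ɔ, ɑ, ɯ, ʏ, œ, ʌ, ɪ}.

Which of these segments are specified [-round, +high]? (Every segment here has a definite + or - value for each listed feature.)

ɯ, ɪ

Checking each segment against [-round], [+high]: /ɯ/ (high back unrounded vowel), /ɪ/ (high front unrounded lax vowel) satisfy every feature; every other segment in the inventory fails at least one.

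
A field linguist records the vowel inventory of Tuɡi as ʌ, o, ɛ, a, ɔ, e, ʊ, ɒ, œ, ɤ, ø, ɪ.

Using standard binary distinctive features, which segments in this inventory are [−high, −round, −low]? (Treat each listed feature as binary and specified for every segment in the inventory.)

First, the [−high] segments are /ʌ, o, ɛ, a, ɔ, e, ɒ, œ, ɤ, ø/.
Then [−round] gives /ʌ, ɛ, a, e, ɤ/.
Intersecting with [−low] leaves /ʌ, ɛ, e, ɤ/.

ʌ, ɛ, e, ɤ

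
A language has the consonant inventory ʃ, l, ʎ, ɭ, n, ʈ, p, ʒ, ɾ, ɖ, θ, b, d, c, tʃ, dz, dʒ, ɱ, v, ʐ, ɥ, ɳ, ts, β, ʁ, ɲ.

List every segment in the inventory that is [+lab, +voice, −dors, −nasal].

Checking each segment against [+labial], [+voice], [−dorsal], [−nasal]: /b/ (voiced bilabial stop), /v/ (voiced labiodental fricative), /β/ (voiced bilabial fricative) satisfy every feature; every other segment in the inventory fails at least one.

b, v, β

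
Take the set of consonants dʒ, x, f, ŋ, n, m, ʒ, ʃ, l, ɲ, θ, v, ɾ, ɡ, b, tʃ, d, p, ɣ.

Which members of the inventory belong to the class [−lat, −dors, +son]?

n, m, ɾ

Eliminate segments failing any feature: /dʒ, f, ʒ, ʃ, θ, v, b, tʃ, d, p/ are [−sonorant]; /x, ŋ, ɲ, ɡ, ɣ/ are [+dorsal]; /l/ is [+lateral]. The remaining /n, m, ɾ/ satisfy [−lateral], [−dorsal], [+sonorant].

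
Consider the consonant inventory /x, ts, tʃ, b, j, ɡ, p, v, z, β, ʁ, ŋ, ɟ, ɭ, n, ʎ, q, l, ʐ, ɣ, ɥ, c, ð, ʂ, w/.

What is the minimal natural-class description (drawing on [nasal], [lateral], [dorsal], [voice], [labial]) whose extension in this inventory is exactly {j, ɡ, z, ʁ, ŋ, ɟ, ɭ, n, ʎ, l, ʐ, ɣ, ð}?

The class [+voice], [−labial] has exactly /j, ɡ, z, ʁ, ŋ, ɟ, ɭ, n, ʎ, l, ʐ, ɣ, ð/ as its extension in this inventory. No smaller conjunction from the listed features achieves this: [−labial] alone would also admit /x, ts, tʃ, q, …/; [+voice] alone would also admit /b, v, β, ɥ, …/; and checking the remaining single features turns up none with this extension.

[+voice, −labial]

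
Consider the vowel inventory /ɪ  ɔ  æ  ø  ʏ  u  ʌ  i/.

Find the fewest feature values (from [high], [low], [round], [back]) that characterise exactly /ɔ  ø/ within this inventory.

[−high, +round]

Every target segment is [−high], [+round]; each remaining inventory member fails at least one of these. Each conjunct is needed — [+round] alone would also admit /ʏ, u/; [−high] alone would also admit /æ, ʌ/ — and no other single listed feature has exactly this extension, so two is the minimum.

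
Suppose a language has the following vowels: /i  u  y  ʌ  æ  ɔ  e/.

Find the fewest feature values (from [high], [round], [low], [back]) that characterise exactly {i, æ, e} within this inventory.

[-back, -round]

The class [-back], [-round] has exactly /i, æ, e/ as its extension in this inventory. No smaller conjunction from the listed features achieves this: [-round] alone would also admit /ʌ/; [-back] alone would also admit /y/; and checking the remaining single features turns up none with this extension.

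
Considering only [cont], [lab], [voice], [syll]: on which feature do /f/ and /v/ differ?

/f/ is the voiceless labiodental fricative and /v/ is the voiced labiodental fricative. Both are [+continuant], [+labial], [-syllabic]. /f/ is [-voice] while /v/ is [+voice], so the distinguishing feature is [voice].

[voice]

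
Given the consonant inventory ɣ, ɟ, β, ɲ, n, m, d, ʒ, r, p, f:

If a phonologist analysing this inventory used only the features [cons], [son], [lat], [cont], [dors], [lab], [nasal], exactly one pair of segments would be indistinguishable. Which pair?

Both /f/ and /β/ are [+consonantal], [−sonorant], [−lateral], [+continuant], [−dorsal], [+labial], [−nasal]. Since the list omits [voice] — which does distinguish the voiceless labiodental fricative from the voiced bilabial fricative — this pair collapses; all other pairs remain distinct.

f, β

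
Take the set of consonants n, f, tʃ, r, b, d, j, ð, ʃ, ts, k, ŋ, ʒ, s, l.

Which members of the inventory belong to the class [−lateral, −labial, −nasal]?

tʃ, r, d, j, ð, ʃ, ts, k, ʒ, s

Eliminate segments failing any feature: /n, ŋ/ are [+nasal]; /f, b/ are [+labial]; /l/ is [+lateral]. The remaining /tʃ, r, d, j, ð, ʃ, ts, k, ʒ, s/ satisfy [−lateral], [−labial], [−nasal].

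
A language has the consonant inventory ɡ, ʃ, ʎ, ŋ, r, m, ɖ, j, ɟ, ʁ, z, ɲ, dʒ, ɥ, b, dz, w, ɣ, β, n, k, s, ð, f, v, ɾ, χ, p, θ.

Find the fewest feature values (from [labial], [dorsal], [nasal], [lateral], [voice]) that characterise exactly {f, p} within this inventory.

[−voice, +labial]

Every target segment is [−voice], [+labial]; each remaining inventory member fails at least one of these. Each conjunct is needed — [+labial] alone would also admit /m, ɥ, b, w, …/; [−voice] alone would also admit /ʃ, k, s, χ, …/ — and no other single listed feature has exactly this extension, so two is the minimum.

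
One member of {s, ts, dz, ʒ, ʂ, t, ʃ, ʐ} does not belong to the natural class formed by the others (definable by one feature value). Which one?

/ʃ, ts, ʒ, ʂ, s, ʐ, dz/ are all [+strident], but /t/ (voiceless alveolar stop) is [−strident]. No other single segment can be removed to leave a set sharing one feature value that the removed segment lacks, so /t/ is the odd one out.

t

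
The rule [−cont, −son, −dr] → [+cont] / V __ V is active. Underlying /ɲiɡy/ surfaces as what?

The only segment in the rule's environment that also matches [−cont, −son, −dr] is /ɡ/. Applying [+continuant] turns the voiced velar stop into /ɣ/ (voiced velar fricative), giving [ɲiɣy].

[ɲiɣy]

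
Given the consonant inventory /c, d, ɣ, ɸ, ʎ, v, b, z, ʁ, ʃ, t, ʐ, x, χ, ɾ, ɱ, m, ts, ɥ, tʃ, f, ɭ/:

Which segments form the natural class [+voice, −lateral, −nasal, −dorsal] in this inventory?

Eliminate segments failing any feature: /c, ɸ, ʃ, t, x, χ, ts, tʃ, f/ are [−voice]; /ɣ, ʁ, ɥ/ are [+dorsal]; /ʎ, ɭ/ are [+lateral]; /ɱ, m/ are [+nasal]. The remaining /d, v, b, z, ʐ, ɾ/ satisfy [+voice], [−lateral], [−nasal], [−dorsal].

d, v, b, z, ʐ, ɾ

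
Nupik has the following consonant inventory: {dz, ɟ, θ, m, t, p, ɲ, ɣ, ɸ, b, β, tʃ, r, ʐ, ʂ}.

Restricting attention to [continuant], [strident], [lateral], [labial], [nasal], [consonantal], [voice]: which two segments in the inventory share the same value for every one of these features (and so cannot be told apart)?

On the given features, /ɣ/ and /r/ have an identical profile: [+continuant], [-strident], [-lateral], [-labial], [-nasal], [+consonantal], [+voice]. No other two segments in the inventory coincide on all 7 features. (They do differ in [sonorant], [coronal] and [dorsal], which are not among the given features.)

ɣ, r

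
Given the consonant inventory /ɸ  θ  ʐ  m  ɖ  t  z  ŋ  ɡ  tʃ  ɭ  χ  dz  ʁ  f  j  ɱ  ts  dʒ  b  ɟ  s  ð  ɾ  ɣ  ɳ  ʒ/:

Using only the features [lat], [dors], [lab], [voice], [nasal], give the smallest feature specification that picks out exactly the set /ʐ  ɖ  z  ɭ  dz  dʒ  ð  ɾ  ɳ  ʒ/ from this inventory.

Every target segment is [+voice], [−labial], [−dorsal]; each remaining inventory member fails at least one of these. Each conjunct is needed — [−labial, −dorsal] alone would also admit /θ, t, tʃ, ts, …/; [+voice, −dorsal] alone would also admit /m, ɱ, b/; [+voice, −labial] alone would also admit /ŋ, ɡ, ʁ, j, …/ — and no other combination of two listed features has exactly this extension, so three is the minimum.

[+voice, −lab, −dors]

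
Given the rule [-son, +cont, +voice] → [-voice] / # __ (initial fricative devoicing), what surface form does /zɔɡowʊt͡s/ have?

/z/ satisfies [-son, +cont, +voice] and sits in # __. The [-voice] counterpart of the voiced alveolar fricative is /s/. Other segments in /zɔɡowʊt͡s/ either fail the structural description or are not in the environment, so the surface form is [sɔɡowʊt͡s].

[sɔɡowʊt͡s]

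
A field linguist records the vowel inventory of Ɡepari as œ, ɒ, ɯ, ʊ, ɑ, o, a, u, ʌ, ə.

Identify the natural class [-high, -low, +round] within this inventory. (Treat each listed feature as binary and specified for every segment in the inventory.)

Checking each segment against [-high], [-low], [+round]: /œ/ (mid front rounded lax vowel), /o/ (mid back rounded tense vowel) satisfy every feature; every other segment in the inventory fails at least one.

œ, o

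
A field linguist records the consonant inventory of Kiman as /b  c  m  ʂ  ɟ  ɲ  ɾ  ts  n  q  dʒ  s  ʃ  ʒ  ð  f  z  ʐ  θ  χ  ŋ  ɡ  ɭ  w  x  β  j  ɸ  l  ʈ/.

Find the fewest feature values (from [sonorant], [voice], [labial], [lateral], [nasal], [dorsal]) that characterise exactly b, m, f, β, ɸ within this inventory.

The class [+labial], [-dorsal] has exactly /b, m, f, β, ɸ/ as its extension in this inventory. No smaller conjunction from the listed features achieves this: [-dorsal] alone would also admit /ʂ, ɾ, ts, n, …/; [+labial] alone would also admit /w/; and checking the remaining single features turns up none with this extension.

[+labial, -dorsal]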